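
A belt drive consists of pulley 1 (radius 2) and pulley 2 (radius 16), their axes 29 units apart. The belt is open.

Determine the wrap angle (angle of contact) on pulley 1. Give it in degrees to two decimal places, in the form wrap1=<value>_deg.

open belt: β = asin((r2−r1)/C) = asin(14/29) = 28.8657°
wrap1 = π − 2β = 122.2685°
wrap2 = π + 2β = 237.7315°

wrap1=122.27_deg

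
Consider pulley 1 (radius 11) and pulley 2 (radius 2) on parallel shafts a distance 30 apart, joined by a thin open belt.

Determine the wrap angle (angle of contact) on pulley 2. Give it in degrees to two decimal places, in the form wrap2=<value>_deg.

wrap2=145.08_deg

open belt: β = asin((r2−r1)/C) = asin(-9/30) = -17.4576°
wrap1 = π − 2β = 214.9152°
wrap2 = π + 2β = 145.0848°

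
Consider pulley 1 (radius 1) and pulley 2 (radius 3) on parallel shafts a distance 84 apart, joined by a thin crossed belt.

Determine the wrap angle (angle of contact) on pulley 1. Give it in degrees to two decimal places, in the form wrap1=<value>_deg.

wrap1=185.46_deg

crossed belt: β = asin((r1+r2)/C) = asin(4/84) = 2.7294°
wrap1 = wrap2 = π + 2β = 185.4588°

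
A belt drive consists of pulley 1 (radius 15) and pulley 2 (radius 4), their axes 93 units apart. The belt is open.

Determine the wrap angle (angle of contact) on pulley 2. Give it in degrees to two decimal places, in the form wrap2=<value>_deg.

open belt: β = asin((r2−r1)/C) = asin(-11/93) = -6.7928°
wrap1 = π − 2β = 193.5856°
wrap2 = π + 2β = 166.4144°

wrap2=166.41_deg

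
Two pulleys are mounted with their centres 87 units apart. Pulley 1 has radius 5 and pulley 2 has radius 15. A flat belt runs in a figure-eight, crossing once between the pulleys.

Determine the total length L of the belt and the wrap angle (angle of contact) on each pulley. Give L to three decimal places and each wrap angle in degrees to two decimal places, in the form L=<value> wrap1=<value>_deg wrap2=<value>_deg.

crossed belt: β = asin((r1+r2)/C) = asin(20/87) = 13.2903°
wrap1 = wrap2 = π + 2β = 206.5806°
tangent length = C·cosβ = 84.6699
L = (r1+r2)·wrap + 2·C·cosβ = 20·3.6055 + 2·84.6699 = 241.4501

L=241.450 wrap1=206.58_deg wrap2=206.58_deg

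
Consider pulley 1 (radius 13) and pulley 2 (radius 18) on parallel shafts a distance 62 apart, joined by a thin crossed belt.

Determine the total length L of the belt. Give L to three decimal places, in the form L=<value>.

crossed belt: β = asin((r1+r2)/C) = asin(31/62) = 30.0000°
wrap1 = wrap2 = π + 2β = 240.0000°
tangent length = C·cosβ = 53.6936
L = (r1+r2)·wrap + 2·C·cosβ = 31·4.1888 + 2·53.6936 = 237.2396

L=237.240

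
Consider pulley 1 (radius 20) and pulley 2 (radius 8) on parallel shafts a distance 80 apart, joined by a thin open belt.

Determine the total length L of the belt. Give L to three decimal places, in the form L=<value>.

open belt: β = asin((r2−r1)/C) = asin(-12/80) = -8.6269°
wrap1 = π − 2β = 197.2539°
wrap2 = π + 2β = 162.7461°
tangent length = C·cosβ = 79.0949
L = r1·wrap1 + r2·wrap2 + 2·C·cosβ = 20·3.4427 + 8·2.8405 + 2·79.0949 = 249.7680

L=249.768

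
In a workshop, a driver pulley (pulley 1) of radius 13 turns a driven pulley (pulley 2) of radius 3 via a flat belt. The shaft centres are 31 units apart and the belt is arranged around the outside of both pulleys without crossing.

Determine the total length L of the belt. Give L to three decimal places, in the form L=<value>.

open belt: β = asin((r2−r1)/C) = asin(-10/31) = -18.8191°
wrap1 = π − 2β = 217.6381°
wrap2 = π + 2β = 142.3619°
tangent length = C·cosβ = 29.3428
L = r1·wrap1 + r2·wrap2 + 2·C·cosβ = 13·3.7985 + 3·2.4847 + 2·29.3428 = 115.5202

L=115.520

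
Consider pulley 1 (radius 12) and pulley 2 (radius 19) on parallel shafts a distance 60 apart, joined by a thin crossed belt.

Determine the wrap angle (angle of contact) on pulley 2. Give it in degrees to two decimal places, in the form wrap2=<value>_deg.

wrap2=242.22_deg

crossed belt: β = asin((r1+r2)/C) = asin(31/60) = 31.1089°
wrap1 = wrap2 = π + 2β = 242.2178°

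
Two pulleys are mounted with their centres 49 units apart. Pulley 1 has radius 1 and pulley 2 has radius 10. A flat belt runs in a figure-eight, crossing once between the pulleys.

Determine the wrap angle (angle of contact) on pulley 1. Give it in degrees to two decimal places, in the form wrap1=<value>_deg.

crossed belt: β = asin((r1+r2)/C) = asin(11/49) = 12.9729°
wrap1 = wrap2 = π + 2β = 205.9458°

wrap1=205.95_deg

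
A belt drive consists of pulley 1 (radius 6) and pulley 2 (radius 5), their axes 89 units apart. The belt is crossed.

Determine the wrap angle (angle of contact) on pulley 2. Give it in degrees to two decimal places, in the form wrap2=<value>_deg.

wrap2=194.20_deg

crossed belt: β = asin((r1+r2)/C) = asin(11/89) = 7.0997°
wrap1 = wrap2 = π + 2β = 194.1993°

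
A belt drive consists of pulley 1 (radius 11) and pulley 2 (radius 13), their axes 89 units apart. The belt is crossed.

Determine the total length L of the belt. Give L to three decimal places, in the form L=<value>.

crossed belt: β = asin((r1+r2)/C) = asin(24/89) = 15.6442°
wrap1 = wrap2 = π + 2β = 211.2884°
tangent length = C·cosβ = 85.7030
L = (r1+r2)·wrap + 2·C·cosβ = 24·3.6877 + 2·85.7030 = 259.9102

L=259.910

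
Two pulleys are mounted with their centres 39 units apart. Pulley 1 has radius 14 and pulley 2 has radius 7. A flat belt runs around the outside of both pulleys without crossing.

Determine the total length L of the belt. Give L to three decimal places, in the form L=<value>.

open belt: β = asin((r2−r1)/C) = asin(-7/39) = -10.3399°
wrap1 = π − 2β = 200.6798°
wrap2 = π + 2β = 159.3202°
tangent length = C·cosβ = 38.3667
L = r1·wrap1 + r2·wrap2 + 2·C·cosβ = 14·3.5025 + 7·2.7807 + 2·38.3667 = 145.2333

L=145.233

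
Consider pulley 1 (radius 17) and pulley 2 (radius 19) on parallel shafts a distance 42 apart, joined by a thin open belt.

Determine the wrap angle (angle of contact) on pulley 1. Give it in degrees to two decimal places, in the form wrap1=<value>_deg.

open belt: β = asin((r2−r1)/C) = asin(2/42) = 2.7294°
wrap1 = π − 2β = 174.5412°
wrap2 = π + 2β = 185.4588°

wrap1=174.54_deg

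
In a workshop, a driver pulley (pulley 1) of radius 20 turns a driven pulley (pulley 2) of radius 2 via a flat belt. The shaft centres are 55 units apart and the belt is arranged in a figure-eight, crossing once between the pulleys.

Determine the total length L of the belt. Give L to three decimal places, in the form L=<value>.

crossed belt: β = asin((r1+r2)/C) = asin(22/55) = 23.5782°
wrap1 = wrap2 = π + 2β = 227.1564°
tangent length = C·cosβ = 50.4083
L = (r1+r2)·wrap + 2·C·cosβ = 22·3.9646 + 2·50.4083 = 188.0384

L=188.038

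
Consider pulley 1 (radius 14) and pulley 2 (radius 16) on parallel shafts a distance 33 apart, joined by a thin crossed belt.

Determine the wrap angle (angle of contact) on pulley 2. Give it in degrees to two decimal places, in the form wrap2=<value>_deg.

crossed belt: β = asin((r1+r2)/C) = asin(30/33) = 65.3800°
wrap1 = wrap2 = π + 2β = 310.7600°

wrap2=310.76_deg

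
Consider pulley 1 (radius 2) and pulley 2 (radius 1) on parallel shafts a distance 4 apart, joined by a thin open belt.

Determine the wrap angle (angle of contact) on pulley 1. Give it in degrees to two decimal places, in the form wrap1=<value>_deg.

open belt: β = asin((r2−r1)/C) = asin(-1/4) = -14.4775°
wrap1 = π − 2β = 208.9550°
wrap2 = π + 2β = 151.0450°

wrap1=208.96_deg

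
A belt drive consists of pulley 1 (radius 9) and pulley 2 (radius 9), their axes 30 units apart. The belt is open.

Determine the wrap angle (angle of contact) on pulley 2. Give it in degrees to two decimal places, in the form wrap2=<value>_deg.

open belt: β = asin((r2−r1)/C) = asin(0/30) = 0.0000°
wrap1 = π − 2β = 180.0000°
wrap2 = π + 2β = 180.0000°

wrap2=180.00_deg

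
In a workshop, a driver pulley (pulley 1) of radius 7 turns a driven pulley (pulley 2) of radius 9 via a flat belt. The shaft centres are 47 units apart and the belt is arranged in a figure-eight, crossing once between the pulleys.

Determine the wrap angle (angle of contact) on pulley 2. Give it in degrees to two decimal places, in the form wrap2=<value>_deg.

wrap2=219.81_deg

crossed belt: β = asin((r1+r2)/C) = asin(16/47) = 19.9028°
wrap1 = wrap2 = π + 2β = 219.8056°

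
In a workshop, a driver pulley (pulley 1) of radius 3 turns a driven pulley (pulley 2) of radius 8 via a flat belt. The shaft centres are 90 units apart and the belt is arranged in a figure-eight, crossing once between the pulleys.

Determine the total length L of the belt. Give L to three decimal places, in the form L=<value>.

L=215.904

crossed belt: β = asin((r1+r2)/C) = asin(11/90) = 7.0204°
wrap1 = wrap2 = π + 2β = 194.0407°
tangent length = C·cosβ = 89.3252
L = (r1+r2)·wrap + 2·C·cosβ = 11·3.3866 + 2·89.3252 = 215.9036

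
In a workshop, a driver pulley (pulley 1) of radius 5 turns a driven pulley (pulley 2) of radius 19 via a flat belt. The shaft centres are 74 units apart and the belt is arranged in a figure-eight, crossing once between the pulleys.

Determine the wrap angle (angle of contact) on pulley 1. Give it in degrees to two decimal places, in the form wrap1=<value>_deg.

crossed belt: β = asin((r1+r2)/C) = asin(24/74) = 18.9246°
wrap1 = wrap2 = π + 2β = 217.8493°

wrap1=217.85_deg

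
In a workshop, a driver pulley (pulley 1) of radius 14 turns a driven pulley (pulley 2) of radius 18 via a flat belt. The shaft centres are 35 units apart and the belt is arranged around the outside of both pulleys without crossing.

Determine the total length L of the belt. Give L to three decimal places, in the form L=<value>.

L=170.989

open belt: β = asin((r2−r1)/C) = asin(4/35) = 6.5624°
wrap1 = π − 2β = 166.8751°
wrap2 = π + 2β = 193.1249°
tangent length = C·cosβ = 34.7707
L = r1·wrap1 + r2·wrap2 + 2·C·cosβ = 14·2.9125 + 18·3.3707 + 2·34.7707 = 170.9886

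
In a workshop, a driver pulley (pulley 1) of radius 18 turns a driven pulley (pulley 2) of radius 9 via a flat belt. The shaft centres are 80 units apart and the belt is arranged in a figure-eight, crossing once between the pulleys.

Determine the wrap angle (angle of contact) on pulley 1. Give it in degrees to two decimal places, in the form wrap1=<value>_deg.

crossed belt: β = asin((r1+r2)/C) = asin(27/80) = 19.7246°
wrap1 = wrap2 = π + 2β = 219.4493°

wrap1=219.45_deg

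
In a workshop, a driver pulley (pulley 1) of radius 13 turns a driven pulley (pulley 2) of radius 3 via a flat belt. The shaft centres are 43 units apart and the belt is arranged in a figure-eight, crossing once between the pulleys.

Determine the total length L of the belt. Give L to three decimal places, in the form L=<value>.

crossed belt: β = asin((r1+r2)/C) = asin(16/43) = 21.8448°
wrap1 = wrap2 = π + 2β = 223.6895°
tangent length = C·cosβ = 39.9124
L = (r1+r2)·wrap + 2·C·cosβ = 16·3.9041 + 2·39.9124 = 142.2907

L=142.291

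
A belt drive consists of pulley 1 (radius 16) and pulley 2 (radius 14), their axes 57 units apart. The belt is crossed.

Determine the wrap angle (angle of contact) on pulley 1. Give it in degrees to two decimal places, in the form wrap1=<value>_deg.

wrap1=243.51_deg

crossed belt: β = asin((r1+r2)/C) = asin(30/57) = 31.7569°
wrap1 = wrap2 = π + 2β = 243.5137°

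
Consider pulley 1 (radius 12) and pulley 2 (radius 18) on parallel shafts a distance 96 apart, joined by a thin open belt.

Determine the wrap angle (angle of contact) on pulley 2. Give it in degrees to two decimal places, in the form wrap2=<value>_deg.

wrap2=187.17_deg

open belt: β = asin((r2−r1)/C) = asin(6/96) = 3.5833°
wrap1 = π − 2β = 172.8334°
wrap2 = π + 2β = 187.1666°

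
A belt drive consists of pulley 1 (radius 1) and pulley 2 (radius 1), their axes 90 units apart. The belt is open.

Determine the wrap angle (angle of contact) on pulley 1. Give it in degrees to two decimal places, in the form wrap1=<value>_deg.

open belt: β = asin((r2−r1)/C) = asin(0/90) = 0.0000°
wrap1 = π − 2β = 180.0000°
wrap2 = π + 2β = 180.0000°

wrap1=180.00_deg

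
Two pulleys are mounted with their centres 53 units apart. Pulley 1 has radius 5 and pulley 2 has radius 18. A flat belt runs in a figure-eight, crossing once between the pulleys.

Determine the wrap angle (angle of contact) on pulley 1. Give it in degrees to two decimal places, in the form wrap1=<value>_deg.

crossed belt: β = asin((r1+r2)/C) = asin(23/53) = 25.7193°
wrap1 = wrap2 = π + 2β = 231.4386°

wrap1=231.44_deg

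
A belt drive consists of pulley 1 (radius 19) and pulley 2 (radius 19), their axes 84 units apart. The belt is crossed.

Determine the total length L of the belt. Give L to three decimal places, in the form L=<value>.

crossed belt: β = asin((r1+r2)/C) = asin(38/84) = 26.8965°
wrap1 = wrap2 = π + 2β = 233.7931°
tangent length = C·cosβ = 74.9133
L = (r1+r2)·wrap + 2·C·cosβ = 38·4.0805 + 2·74.9133 = 304.8840

L=304.884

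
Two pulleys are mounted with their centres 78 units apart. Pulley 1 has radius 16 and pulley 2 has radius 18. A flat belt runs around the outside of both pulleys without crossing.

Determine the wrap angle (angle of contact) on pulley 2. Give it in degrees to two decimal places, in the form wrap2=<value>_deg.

wrap2=182.94_deg

open belt: β = asin((r2−r1)/C) = asin(2/78) = 1.4693°
wrap1 = π − 2β = 177.0614°
wrap2 = π + 2β = 182.9386°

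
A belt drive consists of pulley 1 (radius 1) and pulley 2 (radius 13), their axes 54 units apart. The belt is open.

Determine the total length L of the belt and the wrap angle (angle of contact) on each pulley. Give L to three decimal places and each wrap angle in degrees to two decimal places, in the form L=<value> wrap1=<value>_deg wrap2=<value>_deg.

L=154.660 wrap1=154.32_deg wrap2=205.68_deg

open belt: β = asin((r2−r1)/C) = asin(12/54) = 12.8396°
wrap1 = π − 2β = 154.3208°
wrap2 = π + 2β = 205.6792°
tangent length = C·cosβ = 52.6498
L = r1·wrap1 + r2·wrap2 + 2·C·cosβ = 1·2.6934 + 13·3.5898 + 2·52.6498 = 154.6601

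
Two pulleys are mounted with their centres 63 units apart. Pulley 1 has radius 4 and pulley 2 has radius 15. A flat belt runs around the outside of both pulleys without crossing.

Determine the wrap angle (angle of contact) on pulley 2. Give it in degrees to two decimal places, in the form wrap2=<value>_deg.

wrap2=200.11_deg

open belt: β = asin((r2−r1)/C) = asin(11/63) = 10.0556°
wrap1 = π − 2β = 159.8889°
wrap2 = π + 2β = 200.1111°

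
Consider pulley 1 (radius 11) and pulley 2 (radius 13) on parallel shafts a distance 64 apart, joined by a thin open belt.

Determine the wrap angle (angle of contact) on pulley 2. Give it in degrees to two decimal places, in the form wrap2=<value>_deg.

wrap2=183.58_deg

open belt: β = asin((r2−r1)/C) = asin(2/64) = 1.7908°
wrap1 = π − 2β = 176.4184°
wrap2 = π + 2β = 183.5816°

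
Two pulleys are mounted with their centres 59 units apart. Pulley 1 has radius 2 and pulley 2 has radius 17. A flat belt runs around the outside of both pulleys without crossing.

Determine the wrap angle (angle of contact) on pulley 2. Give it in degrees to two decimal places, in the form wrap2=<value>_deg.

wrap2=209.46_deg

open belt: β = asin((r2−r1)/C) = asin(15/59) = 14.7284°
wrap1 = π − 2β = 150.5432°
wrap2 = π + 2β = 209.4568°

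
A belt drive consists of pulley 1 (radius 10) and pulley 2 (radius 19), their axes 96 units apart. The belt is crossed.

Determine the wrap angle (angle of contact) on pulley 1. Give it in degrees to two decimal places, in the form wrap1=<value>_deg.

wrap1=215.17_deg

crossed belt: β = asin((r1+r2)/C) = asin(29/96) = 17.5828°
wrap1 = wrap2 = π + 2β = 215.1656°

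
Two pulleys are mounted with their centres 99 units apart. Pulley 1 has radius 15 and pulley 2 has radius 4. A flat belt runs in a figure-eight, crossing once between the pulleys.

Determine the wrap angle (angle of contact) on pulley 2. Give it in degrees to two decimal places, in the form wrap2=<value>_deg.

crossed belt: β = asin((r1+r2)/C) = asin(19/99) = 11.0648°
wrap1 = wrap2 = π + 2β = 202.1296°

wrap2=202.13_deg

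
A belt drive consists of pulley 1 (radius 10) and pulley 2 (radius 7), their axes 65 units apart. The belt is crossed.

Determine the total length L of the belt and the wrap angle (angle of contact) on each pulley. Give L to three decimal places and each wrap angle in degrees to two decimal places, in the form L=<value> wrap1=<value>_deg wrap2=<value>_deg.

crossed belt: β = asin((r1+r2)/C) = asin(17/65) = 15.1614°
wrap1 = wrap2 = π + 2β = 210.3227°
tangent length = C·cosβ = 62.7375
L = (r1+r2)·wrap + 2·C·cosβ = 17·3.6708 + 2·62.7375 = 187.8791

L=187.879 wrap1=210.32_deg wrap2=210.32_deg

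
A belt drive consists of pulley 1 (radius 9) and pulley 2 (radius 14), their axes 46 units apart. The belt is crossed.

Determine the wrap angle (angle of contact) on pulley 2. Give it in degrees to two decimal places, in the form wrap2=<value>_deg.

wrap2=240.00_deg

crossed belt: β = asin((r1+r2)/C) = asin(23/46) = 30.0000°
wrap1 = wrap2 = π + 2β = 240.0000°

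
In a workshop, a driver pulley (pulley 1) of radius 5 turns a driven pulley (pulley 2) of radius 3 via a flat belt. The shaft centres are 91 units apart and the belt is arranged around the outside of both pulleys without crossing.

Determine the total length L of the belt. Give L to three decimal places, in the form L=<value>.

L=207.177

open belt: β = asin((r2−r1)/C) = asin(-2/91) = -1.2593°
wrap1 = π − 2β = 182.5187°
wrap2 = π + 2β = 177.4813°
tangent length = C·cosβ = 90.9780
L = r1·wrap1 + r2·wrap2 + 2·C·cosβ = 5·3.1856 + 3·3.0976 + 2·90.9780 = 207.1767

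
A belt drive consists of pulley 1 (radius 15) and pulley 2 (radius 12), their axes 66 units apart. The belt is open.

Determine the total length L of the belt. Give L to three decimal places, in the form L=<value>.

open belt: β = asin((r2−r1)/C) = asin(-3/66) = -2.6053°
wrap1 = π − 2β = 185.2105°
wrap2 = π + 2β = 174.7895°
tangent length = C·cosβ = 65.9318
L = r1·wrap1 + r2·wrap2 + 2·C·cosβ = 15·3.2325 + 12·3.0507 + 2·65.9318 = 216.9594

L=216.959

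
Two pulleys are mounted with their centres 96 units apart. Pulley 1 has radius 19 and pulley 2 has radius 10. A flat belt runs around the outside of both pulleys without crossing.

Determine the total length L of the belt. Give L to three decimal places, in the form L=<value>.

open belt: β = asin((r2−r1)/C) = asin(-9/96) = -5.3794°
wrap1 = π − 2β = 190.7588°
wrap2 = π + 2β = 169.2412°
tangent length = C·cosβ = 95.5772
L = r1·wrap1 + r2·wrap2 + 2·C·cosβ = 19·3.3294 + 10·2.9538 + 2·95.5772 = 283.9506

L=283.951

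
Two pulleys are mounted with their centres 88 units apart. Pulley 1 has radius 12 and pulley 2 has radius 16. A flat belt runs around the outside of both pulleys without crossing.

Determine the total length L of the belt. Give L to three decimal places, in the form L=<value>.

open belt: β = asin((r2−r1)/C) = asin(4/88) = 2.6053°
wrap1 = π − 2β = 174.7895°
wrap2 = π + 2β = 185.2105°
tangent length = C·cosβ = 87.9090
L = r1·wrap1 + r2·wrap2 + 2·C·cosβ = 12·3.0507 + 16·3.2325 + 2·87.9090 = 264.1464

L=264.146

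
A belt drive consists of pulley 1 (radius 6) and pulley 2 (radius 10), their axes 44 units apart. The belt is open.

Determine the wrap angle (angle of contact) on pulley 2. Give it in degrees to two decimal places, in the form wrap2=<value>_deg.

open belt: β = asin((r2−r1)/C) = asin(4/44) = 5.2159°
wrap1 = π − 2β = 169.5682°
wrap2 = π + 2β = 190.4318°

wrap2=190.43_deg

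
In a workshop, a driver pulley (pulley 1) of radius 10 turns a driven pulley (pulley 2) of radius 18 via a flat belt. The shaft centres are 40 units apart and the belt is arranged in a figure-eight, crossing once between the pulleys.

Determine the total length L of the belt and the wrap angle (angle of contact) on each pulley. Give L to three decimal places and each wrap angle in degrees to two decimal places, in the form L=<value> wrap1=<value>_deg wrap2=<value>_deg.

crossed belt: β = asin((r1+r2)/C) = asin(28/40) = 44.4270°
wrap1 = wrap2 = π + 2β = 268.8540°
tangent length = C·cosβ = 28.5657
L = (r1+r2)·wrap + 2·C·cosβ = 28·4.6924 + 2·28.5657 = 188.5183

L=188.518 wrap1=268.85_deg wrap2=268.85_deg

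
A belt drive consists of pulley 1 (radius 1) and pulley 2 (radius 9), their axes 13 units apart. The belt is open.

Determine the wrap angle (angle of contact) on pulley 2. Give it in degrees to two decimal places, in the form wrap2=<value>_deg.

open belt: β = asin((r2−r1)/C) = asin(8/13) = 37.9799°
wrap1 = π − 2β = 104.0403°
wrap2 = π + 2β = 255.9597°

wrap2=255.96_deg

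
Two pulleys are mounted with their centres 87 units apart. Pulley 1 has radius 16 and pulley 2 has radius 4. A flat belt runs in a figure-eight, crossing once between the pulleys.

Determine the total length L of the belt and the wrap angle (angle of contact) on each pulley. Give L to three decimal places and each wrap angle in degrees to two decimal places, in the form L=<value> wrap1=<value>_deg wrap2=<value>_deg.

L=241.450 wrap1=206.58_deg wrap2=206.58_deg

crossed belt: β = asin((r1+r2)/C) = asin(20/87) = 13.2903°
wrap1 = wrap2 = π + 2β = 206.5806°
tangent length = C·cosβ = 84.6699
L = (r1+r2)·wrap + 2·C·cosβ = 20·3.6055 + 2·84.6699 = 241.4501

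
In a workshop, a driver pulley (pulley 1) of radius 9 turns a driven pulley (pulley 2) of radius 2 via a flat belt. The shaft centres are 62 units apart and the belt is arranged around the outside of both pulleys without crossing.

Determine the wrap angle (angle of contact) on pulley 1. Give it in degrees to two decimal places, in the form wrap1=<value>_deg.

open belt: β = asin((r2−r1)/C) = asin(-7/62) = -6.4827°
wrap1 = π − 2β = 192.9654°
wrap2 = π + 2β = 167.0346°

wrap1=192.97_deg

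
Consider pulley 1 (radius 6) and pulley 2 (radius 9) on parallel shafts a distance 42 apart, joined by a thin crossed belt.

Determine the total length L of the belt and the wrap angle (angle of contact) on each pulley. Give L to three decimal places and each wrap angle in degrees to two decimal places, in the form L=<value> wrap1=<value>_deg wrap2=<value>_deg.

crossed belt: β = asin((r1+r2)/C) = asin(15/42) = 20.9248°
wrap1 = wrap2 = π + 2β = 221.8497°
tangent length = C·cosβ = 39.2301
L = (r1+r2)·wrap + 2·C·cosβ = 15·3.8720 + 2·39.2301 = 136.5403

L=136.540 wrap1=221.85_deg wrap2=221.85_deg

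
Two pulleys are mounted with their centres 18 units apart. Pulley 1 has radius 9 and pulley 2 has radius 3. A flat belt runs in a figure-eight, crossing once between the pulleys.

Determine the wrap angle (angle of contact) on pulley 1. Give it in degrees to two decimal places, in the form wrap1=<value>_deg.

crossed belt: β = asin((r1+r2)/C) = asin(12/18) = 41.8103°
wrap1 = wrap2 = π + 2β = 263.6206°

wrap1=263.62_deg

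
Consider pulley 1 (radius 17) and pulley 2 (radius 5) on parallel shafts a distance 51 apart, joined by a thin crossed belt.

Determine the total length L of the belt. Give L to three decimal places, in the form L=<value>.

crossed belt: β = asin((r1+r2)/C) = asin(22/51) = 25.5547°
wrap1 = wrap2 = π + 2β = 231.1094°
tangent length = C·cosβ = 46.0109
L = (r1+r2)·wrap + 2·C·cosβ = 22·4.0336 + 2·46.0109 = 180.7614

L=180.761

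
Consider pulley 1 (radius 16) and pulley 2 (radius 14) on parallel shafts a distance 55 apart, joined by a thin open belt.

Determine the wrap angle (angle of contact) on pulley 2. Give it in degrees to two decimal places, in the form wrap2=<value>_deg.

open belt: β = asin((r2−r1)/C) = asin(-2/55) = -2.0839°
wrap1 = π − 2β = 184.1679°
wrap2 = π + 2β = 175.8321°

wrap2=175.83_deg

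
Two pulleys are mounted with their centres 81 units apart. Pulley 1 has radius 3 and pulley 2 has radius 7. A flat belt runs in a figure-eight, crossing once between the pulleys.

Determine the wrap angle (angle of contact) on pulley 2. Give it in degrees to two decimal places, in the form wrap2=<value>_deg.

crossed belt: β = asin((r1+r2)/C) = asin(10/81) = 7.0916°
wrap1 = wrap2 = π + 2β = 194.1833°

wrap2=194.18_deg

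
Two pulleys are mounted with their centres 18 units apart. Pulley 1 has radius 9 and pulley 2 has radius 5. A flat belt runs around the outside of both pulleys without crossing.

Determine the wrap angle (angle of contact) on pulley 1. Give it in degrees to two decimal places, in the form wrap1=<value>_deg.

wrap1=205.68_deg

open belt: β = asin((r2−r1)/C) = asin(-4/18) = -12.8396°
wrap1 = π − 2β = 205.6792°
wrap2 = π + 2β = 154.3208°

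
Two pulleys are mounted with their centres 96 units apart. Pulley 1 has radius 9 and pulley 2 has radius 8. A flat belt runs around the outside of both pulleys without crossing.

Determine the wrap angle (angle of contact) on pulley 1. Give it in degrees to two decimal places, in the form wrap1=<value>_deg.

wrap1=181.19_deg

open belt: β = asin((r2−r1)/C) = asin(-1/96) = -0.5968°
wrap1 = π − 2β = 181.1937°
wrap2 = π + 2β = 178.8063°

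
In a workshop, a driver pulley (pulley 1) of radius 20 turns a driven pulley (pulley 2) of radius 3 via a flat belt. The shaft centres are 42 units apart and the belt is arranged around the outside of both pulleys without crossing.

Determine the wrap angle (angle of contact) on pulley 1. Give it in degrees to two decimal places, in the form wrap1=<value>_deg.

open belt: β = asin((r2−r1)/C) = asin(-17/42) = -23.8762°
wrap1 = π − 2β = 227.7524°
wrap2 = π + 2β = 132.2476°

wrap1=227.75_deg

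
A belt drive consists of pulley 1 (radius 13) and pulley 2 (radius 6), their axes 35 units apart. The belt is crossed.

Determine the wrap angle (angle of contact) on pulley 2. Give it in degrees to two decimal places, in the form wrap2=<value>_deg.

wrap2=245.76_deg

crossed belt: β = asin((r1+r2)/C) = asin(19/35) = 32.8783°
wrap1 = wrap2 = π + 2β = 245.7567°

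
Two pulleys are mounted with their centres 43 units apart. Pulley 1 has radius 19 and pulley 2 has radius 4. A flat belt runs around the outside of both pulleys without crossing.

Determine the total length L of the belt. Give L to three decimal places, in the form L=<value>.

open belt: β = asin((r2−r1)/C) = asin(-15/43) = -20.4162°
wrap1 = π − 2β = 220.8324°
wrap2 = π + 2β = 139.1676°
tangent length = C·cosβ = 40.2989
L = r1·wrap1 + r2·wrap2 + 2·C·cosβ = 19·3.8543 + 4·2.4289 + 2·40.2989 = 163.5443

L=163.544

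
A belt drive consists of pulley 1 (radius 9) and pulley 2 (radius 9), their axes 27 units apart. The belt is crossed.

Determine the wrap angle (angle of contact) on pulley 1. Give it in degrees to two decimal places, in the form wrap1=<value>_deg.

crossed belt: β = asin((r1+r2)/C) = asin(18/27) = 41.8103°
wrap1 = wrap2 = π + 2β = 263.6206°

wrap1=263.62_deg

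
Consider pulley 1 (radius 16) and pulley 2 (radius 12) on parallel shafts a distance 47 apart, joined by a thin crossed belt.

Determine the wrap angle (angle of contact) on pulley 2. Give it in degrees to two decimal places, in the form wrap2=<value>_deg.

crossed belt: β = asin((r1+r2)/C) = asin(28/47) = 36.5657°
wrap1 = wrap2 = π + 2β = 253.1315°

wrap2=253.13_deg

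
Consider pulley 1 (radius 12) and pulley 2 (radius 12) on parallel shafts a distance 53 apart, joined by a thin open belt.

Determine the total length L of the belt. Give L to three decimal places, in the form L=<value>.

open belt: β = asin((r2−r1)/C) = asin(0/53) = 0.0000°
wrap1 = π − 2β = 180.0000°
wrap2 = π + 2β = 180.0000°
tangent length = C·cosβ = 53.0000
L = r1·wrap1 + r2·wrap2 + 2·C·cosβ = 12·3.1416 + 12·3.1416 + 2·53.0000 = 181.3982

L=181.398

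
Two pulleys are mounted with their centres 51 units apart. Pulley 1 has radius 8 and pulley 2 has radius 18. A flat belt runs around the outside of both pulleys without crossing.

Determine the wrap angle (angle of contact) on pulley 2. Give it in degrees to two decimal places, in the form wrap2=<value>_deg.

open belt: β = asin((r2−r1)/C) = asin(10/51) = 11.3077°
wrap1 = π − 2β = 157.3845°
wrap2 = π + 2β = 202.6155°

wrap2=202.62_deg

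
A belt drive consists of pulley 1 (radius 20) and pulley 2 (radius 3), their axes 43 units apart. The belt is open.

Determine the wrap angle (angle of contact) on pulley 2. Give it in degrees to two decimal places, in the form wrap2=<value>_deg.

open belt: β = asin((r2−r1)/C) = asin(-17/43) = -23.2877°
wrap1 = π − 2β = 226.5755°
wrap2 = π + 2β = 133.4245°

wrap2=133.42_deg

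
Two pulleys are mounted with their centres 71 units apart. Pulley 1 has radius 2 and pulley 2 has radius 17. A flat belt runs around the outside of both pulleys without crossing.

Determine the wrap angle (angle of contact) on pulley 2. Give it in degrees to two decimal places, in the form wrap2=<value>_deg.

open belt: β = asin((r2−r1)/C) = asin(15/71) = 12.1966°
wrap1 = π − 2β = 155.6067°
wrap2 = π + 2β = 204.3933°

wrap2=204.39_deg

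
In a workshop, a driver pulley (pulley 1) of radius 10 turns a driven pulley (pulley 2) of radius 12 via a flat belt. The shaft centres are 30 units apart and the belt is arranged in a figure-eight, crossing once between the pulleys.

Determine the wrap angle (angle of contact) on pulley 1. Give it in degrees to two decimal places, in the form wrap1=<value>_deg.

wrap1=274.33_deg

crossed belt: β = asin((r1+r2)/C) = asin(22/30) = 47.1666°
wrap1 = wrap2 = π + 2β = 274.3331°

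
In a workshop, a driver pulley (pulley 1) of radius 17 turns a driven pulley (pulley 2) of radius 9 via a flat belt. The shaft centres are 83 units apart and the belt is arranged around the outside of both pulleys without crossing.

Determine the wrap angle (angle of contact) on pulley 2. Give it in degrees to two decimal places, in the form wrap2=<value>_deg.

wrap2=168.94_deg

open belt: β = asin((r2−r1)/C) = asin(-8/83) = -5.5311°
wrap1 = π − 2β = 191.0621°
wrap2 = π + 2β = 168.9379°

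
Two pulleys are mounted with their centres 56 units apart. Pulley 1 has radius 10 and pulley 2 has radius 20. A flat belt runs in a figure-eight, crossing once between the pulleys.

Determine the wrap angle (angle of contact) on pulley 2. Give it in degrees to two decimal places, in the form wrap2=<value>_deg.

wrap2=244.78_deg

crossed belt: β = asin((r1+r2)/C) = asin(30/56) = 32.3924°
wrap1 = wrap2 = π + 2β = 244.7847°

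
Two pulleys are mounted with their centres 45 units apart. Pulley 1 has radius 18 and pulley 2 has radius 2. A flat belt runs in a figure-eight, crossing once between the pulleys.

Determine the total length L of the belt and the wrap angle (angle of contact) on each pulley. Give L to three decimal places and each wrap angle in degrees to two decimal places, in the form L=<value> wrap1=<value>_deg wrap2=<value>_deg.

crossed belt: β = asin((r1+r2)/C) = asin(20/45) = 26.3878°
wrap1 = wrap2 = π + 2β = 232.7756°
tangent length = C·cosβ = 40.3113
L = (r1+r2)·wrap + 2·C·cosβ = 20·4.0627 + 2·40.3113 = 161.8766

L=161.877 wrap1=232.78_deg wrap2=232.78_deg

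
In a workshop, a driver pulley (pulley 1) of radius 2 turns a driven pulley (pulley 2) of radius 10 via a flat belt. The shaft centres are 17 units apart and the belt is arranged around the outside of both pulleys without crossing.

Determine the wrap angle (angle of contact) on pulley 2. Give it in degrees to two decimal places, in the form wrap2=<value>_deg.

wrap2=236.14_deg

open belt: β = asin((r2−r1)/C) = asin(8/17) = 28.0725°
wrap1 = π − 2β = 123.8550°
wrap2 = π + 2β = 236.1450°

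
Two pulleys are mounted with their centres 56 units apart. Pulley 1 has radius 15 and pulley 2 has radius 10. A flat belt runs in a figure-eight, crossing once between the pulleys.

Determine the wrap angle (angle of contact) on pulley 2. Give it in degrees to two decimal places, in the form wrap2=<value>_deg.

crossed belt: β = asin((r1+r2)/C) = asin(25/56) = 26.5148°
wrap1 = wrap2 = π + 2β = 233.0295°

wrap2=233.03_deg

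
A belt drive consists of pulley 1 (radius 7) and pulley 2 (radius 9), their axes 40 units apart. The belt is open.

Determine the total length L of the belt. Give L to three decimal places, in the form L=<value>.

L=130.366

open belt: β = asin((r2−r1)/C) = asin(2/40) = 2.8660°
wrap1 = π − 2β = 174.2680°
wrap2 = π + 2β = 185.7320°
tangent length = C·cosβ = 39.9500
L = r1·wrap1 + r2·wrap2 + 2·C·cosβ = 7·3.0416 + 9·3.2416 + 2·39.9500 = 130.3655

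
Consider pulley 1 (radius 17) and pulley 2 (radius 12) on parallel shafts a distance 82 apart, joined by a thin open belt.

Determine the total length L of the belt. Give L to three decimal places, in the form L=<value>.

open belt: β = asin((r2−r1)/C) = asin(-5/82) = -3.4958°
wrap1 = π − 2β = 186.9916°
wrap2 = π + 2β = 173.0084°
tangent length = C·cosβ = 81.8474
L = r1·wrap1 + r2·wrap2 + 2·C·cosβ = 17·3.2636 + 12·3.0196 + 2·81.8474 = 255.4112

L=255.411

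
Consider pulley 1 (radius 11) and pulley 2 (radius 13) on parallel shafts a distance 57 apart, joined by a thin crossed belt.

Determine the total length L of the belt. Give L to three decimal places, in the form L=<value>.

crossed belt: β = asin((r1+r2)/C) = asin(24/57) = 24.9011°
wrap1 = wrap2 = π + 2β = 229.8021°
tangent length = C·cosβ = 51.7011
L = (r1+r2)·wrap + 2·C·cosβ = 24·4.0108 + 2·51.7011 = 199.6614

L=199.661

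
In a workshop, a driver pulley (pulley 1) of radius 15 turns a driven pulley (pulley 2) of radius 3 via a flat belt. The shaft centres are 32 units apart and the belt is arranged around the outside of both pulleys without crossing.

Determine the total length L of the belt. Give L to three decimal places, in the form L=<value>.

L=125.104

open belt: β = asin((r2−r1)/C) = asin(-12/32) = -22.0243°
wrap1 = π − 2β = 224.0486°
wrap2 = π + 2β = 135.9514°
tangent length = C·cosβ = 29.6648
L = r1·wrap1 + r2·wrap2 + 2·C·cosβ = 15·3.9104 + 3·2.3728 + 2·29.6648 = 125.1038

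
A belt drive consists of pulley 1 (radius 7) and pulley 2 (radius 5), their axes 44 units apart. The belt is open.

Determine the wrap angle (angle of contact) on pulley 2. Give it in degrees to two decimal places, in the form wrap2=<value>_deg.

open belt: β = asin((r2−r1)/C) = asin(-2/44) = -2.6053°
wrap1 = π − 2β = 185.2105°
wrap2 = π + 2β = 174.7895°

wrap2=174.79_deg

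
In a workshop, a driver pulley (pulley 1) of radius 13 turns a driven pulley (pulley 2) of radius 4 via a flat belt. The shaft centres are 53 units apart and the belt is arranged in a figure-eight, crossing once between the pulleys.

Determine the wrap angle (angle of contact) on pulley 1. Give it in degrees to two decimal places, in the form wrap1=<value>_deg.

wrap1=217.42_deg

crossed belt: β = asin((r1+r2)/C) = asin(17/53) = 18.7086°
wrap1 = wrap2 = π + 2β = 217.4171°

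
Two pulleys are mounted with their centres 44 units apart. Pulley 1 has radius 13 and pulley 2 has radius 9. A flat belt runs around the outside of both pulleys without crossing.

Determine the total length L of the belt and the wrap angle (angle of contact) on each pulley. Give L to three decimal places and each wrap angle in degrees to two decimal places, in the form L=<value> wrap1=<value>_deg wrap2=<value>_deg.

L=157.479 wrap1=190.43_deg wrap2=169.57_deg

open belt: β = asin((r2−r1)/C) = asin(-4/44) = -5.2159°
wrap1 = π − 2β = 190.4318°
wrap2 = π + 2β = 169.5682°
tangent length = C·cosβ = 43.8178
L = r1·wrap1 + r2·wrap2 + 2·C·cosβ = 13·3.3237 + 9·2.9595 + 2·43.8178 = 157.4789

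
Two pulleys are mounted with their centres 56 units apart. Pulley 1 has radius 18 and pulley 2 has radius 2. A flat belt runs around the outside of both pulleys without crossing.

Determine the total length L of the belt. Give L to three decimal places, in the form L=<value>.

L=179.435

open belt: β = asin((r2−r1)/C) = asin(-16/56) = -16.6015°
wrap1 = π − 2β = 213.2031°
wrap2 = π + 2β = 146.7969°
tangent length = C·cosβ = 53.6656
L = r1·wrap1 + r2·wrap2 + 2·C·cosβ = 18·3.7211 + 2·2.5621 + 2·53.6656 = 179.4352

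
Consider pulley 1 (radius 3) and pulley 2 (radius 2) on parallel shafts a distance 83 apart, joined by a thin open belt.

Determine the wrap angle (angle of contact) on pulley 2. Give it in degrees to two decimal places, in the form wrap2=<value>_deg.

open belt: β = asin((r2−r1)/C) = asin(-1/83) = -0.6903°
wrap1 = π − 2β = 181.3807°
wrap2 = π + 2β = 178.6193°

wrap2=178.62_deg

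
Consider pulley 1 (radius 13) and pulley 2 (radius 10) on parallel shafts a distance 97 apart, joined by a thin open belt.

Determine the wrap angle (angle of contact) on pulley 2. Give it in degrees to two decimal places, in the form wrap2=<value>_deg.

wrap2=176.46_deg

open belt: β = asin((r2−r1)/C) = asin(-3/97) = -1.7723°
wrap1 = π − 2β = 183.5446°
wrap2 = π + 2β = 176.4554°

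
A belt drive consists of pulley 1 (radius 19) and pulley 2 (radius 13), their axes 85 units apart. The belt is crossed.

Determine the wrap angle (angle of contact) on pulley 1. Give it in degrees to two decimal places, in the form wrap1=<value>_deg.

crossed belt: β = asin((r1+r2)/C) = asin(32/85) = 22.1152°
wrap1 = wrap2 = π + 2β = 224.2305°

wrap1=224.23_deg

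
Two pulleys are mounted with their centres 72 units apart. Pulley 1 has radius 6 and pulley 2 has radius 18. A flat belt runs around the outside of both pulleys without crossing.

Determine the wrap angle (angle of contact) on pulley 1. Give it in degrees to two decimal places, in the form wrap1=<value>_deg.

open belt: β = asin((r2−r1)/C) = asin(12/72) = 9.5941°
wrap1 = π − 2β = 160.8119°
wrap2 = π + 2β = 199.1881°

wrap1=160.81_deg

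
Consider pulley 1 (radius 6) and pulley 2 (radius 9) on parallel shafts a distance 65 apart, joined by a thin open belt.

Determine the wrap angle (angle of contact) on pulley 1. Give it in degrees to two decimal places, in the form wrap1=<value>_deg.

open belt: β = asin((r2−r1)/C) = asin(3/65) = 2.6454°
wrap1 = π − 2β = 174.7093°
wrap2 = π + 2β = 185.2907°

wrap1=174.71_deg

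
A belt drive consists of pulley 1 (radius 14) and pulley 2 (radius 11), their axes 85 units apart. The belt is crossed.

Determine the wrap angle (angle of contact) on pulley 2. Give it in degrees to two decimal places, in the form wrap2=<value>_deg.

wrap2=214.21_deg

crossed belt: β = asin((r1+r2)/C) = asin(25/85) = 17.1046°
wrap1 = wrap2 = π + 2β = 214.2093°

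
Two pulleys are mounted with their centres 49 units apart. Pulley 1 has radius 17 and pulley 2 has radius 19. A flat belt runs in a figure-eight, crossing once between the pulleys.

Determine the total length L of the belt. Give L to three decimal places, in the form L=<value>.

crossed belt: β = asin((r1+r2)/C) = asin(36/49) = 47.2814°
wrap1 = wrap2 = π + 2β = 274.5627°
tangent length = C·cosβ = 33.2415
L = (r1+r2)·wrap + 2·C·cosβ = 36·4.7920 + 2·33.2415 = 238.9959

L=238.996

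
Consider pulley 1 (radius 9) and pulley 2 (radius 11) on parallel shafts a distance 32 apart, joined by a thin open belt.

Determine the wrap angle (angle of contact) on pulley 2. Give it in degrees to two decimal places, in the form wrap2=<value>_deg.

open belt: β = asin((r2−r1)/C) = asin(2/32) = 3.5833°
wrap1 = π − 2β = 172.8334°
wrap2 = π + 2β = 187.1666°

wrap2=187.17_deg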